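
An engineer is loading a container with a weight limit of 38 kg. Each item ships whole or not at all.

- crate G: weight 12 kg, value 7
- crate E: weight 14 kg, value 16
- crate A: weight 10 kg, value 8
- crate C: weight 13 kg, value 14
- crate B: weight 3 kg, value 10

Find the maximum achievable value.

40

crate G + crate A + crate C + crate B: weight 12 + 10 + 13 + 3 = 38 ≤ 38, value 7 + 8 + 14 + 10 = 39.
crate E + crate A + crate C: weight 14 + 10 + 13 = 37 ≤ 38, value 16 + 8 + 14 = 38.
crate E + crate C + crate B: weight 14 + 13 + 3 = 30 ≤ 38, value 16 + 14 + 10 = 40.
Best is crate E, crate C, and crate B with total value 40.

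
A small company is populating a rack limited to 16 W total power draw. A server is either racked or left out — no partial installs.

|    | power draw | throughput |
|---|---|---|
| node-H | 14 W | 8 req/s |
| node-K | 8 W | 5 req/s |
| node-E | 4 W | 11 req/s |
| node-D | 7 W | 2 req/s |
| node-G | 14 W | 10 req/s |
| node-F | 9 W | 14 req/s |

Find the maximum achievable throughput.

Allowing fractional choices, the relaxed optimum would be about 27.1, but servers are indivisible.
node-K + node-E: power draw 8 + 4 = 12 ≤ 16, throughput 5 + 11 = 16.
node-D + node-F: power draw 7 + 9 = 16 ≤ 16, throughput 2 + 14 = 16.
node-E + node-F: power draw 4 + 9 = 13 ≤ 16, throughput 11 + 14 = 25.
Best is node-E and node-F with total throughput 25.

25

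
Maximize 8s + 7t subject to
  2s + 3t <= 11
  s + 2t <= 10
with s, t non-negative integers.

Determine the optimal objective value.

40

The continuous relaxation peaks at (5.5, 0) with value 44.00; rounding to a feasible lattice point costs some objective.
(s,t)=(5,0): 2·5+3·0=10≤11, 1·5+2·0=5≤10, objective 40.
(s,t)=(4,1): 2·4+3·1=11≤11, 1·4+2·1=6≤10, objective 39.
(s,t)=(4,0): 2·4+3·0=8≤11, 1·4+2·0=4≤10, objective 32.
No feasible integer point exceeds 40.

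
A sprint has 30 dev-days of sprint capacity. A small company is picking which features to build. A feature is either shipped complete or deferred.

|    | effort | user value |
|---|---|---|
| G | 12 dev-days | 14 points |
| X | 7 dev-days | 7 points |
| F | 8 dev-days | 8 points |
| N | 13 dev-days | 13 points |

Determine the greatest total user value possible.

29

Treat it as a binary knapsack problem.
Allowing fractional choices, the relaxed optimum would be about 32.0, but features are indivisible.
G + N: effort 12 + 13 = 25 ≤ 30, user value 14 + 13 = 27.
G + X + F: effort 12 + 7 + 8 = 27 ≤ 30, user value 14 + 7 + 8 = 29.
X + F + N: effort 7 + 8 + 13 = 28 ≤ 30, user value 7 + 8 + 13 = 28.
Best is G, X, and F with total user value 29.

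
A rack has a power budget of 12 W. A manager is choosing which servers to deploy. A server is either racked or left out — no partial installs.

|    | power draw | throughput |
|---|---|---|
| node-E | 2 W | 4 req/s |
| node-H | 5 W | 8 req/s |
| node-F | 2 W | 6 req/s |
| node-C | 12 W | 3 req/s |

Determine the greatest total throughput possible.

18

Allowing fractional choices, the relaxed optimum would be about 18.8, but servers are indivisible.
node-E + node-H: power draw 2 + 5 = 7 ≤ 12, throughput 4 + 8 = 12.
node-E + node-H + node-F: power draw 2 + 5 + 2 = 9 ≤ 12, throughput 4 + 8 + 6 = 18.
node-H + node-F: power draw 5 + 2 = 7 ≤ 12, throughput 8 + 6 = 14.
Best is node-E, node-H, and node-F with total throughput 18.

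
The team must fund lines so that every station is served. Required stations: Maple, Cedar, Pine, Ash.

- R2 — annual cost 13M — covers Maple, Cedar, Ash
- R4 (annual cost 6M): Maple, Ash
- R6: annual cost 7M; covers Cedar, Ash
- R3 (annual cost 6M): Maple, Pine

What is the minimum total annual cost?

13

The greedy cost-per-new-station heuristic would pick R4, R3, and R6 for 19, but a cheaper cover exists.
Choose R6 and R3: together they cover Maple, Cedar, Pine, Ash — every station.
Total annual cost: 7 + 6 = 13.
No cover costs less than 13.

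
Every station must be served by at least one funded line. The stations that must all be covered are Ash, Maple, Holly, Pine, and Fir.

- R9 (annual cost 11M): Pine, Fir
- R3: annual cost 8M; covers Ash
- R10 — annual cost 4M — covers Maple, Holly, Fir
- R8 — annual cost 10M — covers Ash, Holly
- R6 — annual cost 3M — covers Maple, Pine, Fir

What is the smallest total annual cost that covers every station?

13

The greedy cost-per-new-station heuristic would pick R6, R10, and R3 for 15, but a cheaper cover exists.
Choose R8 and R6: together they cover Ash, Maple, Holly, Pine, Fir — every station.
Total annual cost: 10 + 3 = 13.
No cover costs less than 13.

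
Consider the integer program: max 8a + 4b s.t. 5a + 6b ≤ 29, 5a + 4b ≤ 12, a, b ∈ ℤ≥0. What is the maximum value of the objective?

16

(a,b)=(2,0) is feasible, giving 16.
(a,b)=(1,1) is feasible, giving 12.
The best lattice point is (2,0), giving 16.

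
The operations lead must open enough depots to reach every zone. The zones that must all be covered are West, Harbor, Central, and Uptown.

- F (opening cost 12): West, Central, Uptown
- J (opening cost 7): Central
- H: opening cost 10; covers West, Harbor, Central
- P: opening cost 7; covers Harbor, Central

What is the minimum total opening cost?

19

The greedy cost-per-new-zone heuristic would pick H and F for 22, but a cheaper cover exists.
Choose F and P: together they cover West, Harbor, Central, Uptown — every zone.
Total opening cost: 12 + 7 = 19.
No cover costs less than 19.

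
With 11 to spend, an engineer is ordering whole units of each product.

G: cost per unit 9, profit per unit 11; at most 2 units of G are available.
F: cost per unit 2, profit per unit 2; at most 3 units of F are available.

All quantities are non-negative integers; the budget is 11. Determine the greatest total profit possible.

13

This is a bounded integer knapsack.
Take 1×G and 1×F: cost 11 ≤ 11, profit 1·11 + 1·2 = 13.
No other integer combination yields more.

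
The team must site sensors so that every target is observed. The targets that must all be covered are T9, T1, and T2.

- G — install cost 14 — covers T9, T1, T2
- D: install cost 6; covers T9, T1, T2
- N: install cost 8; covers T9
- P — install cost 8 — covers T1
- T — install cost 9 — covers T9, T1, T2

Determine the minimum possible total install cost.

6

D alone covers T9, T1, T2 — every target.
Total install cost: 6.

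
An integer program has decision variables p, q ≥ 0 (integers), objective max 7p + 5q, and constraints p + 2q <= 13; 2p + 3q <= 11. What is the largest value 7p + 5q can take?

35

Relaxing integrality, the LP optimum is 38.50 at (p,q) = (5.5, 0), which is not an integer point.
(p,q)=(5,0): 1·5+2·0=5≤13, 2·5+3·0=10≤11, objective 35.
(p,q)=(4,1): 1·4+2·1=6≤13, 2·4+3·1=11≤11, objective 33.
The best lattice point is (5,0), giving 35.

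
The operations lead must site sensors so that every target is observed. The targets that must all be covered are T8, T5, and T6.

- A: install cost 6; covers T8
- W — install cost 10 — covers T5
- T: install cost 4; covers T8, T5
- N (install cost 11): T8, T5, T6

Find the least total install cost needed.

11

The greedy cost-per-new-target heuristic would pick T and N for 15, but a cheaper cover exists.
N alone covers T8, T5, T6 — every target.
Total install cost: 11.
No cover costs less than 11.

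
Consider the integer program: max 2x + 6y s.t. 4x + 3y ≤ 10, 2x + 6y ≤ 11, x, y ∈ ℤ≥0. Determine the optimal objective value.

(x,y)=(1,1): 4·1+3·1=7≤10, 2·1+6·1=8≤11, objective 8.
(x,y)=(0,1): 4·0+3·1=3≤10, 2·0+6·1=6≤11, objective 6.
(x,y)=(2,0): 4·2+3·0=8≤10, 2·2+6·0=4≤11, objective 4.
No feasible integer point exceeds 8.

8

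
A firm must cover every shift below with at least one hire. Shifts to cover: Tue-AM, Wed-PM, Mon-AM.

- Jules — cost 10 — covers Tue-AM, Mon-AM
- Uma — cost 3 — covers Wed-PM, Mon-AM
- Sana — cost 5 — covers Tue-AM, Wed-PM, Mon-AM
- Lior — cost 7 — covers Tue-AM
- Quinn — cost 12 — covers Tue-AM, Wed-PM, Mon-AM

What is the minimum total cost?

The greedy cost-per-new-shift heuristic would pick Uma and Sana for 8, but a cheaper cover exists.
Sana alone covers Tue-AM, Wed-PM, Mon-AM — every shift.
Total cost: 5.
No cover costs less than 5.

5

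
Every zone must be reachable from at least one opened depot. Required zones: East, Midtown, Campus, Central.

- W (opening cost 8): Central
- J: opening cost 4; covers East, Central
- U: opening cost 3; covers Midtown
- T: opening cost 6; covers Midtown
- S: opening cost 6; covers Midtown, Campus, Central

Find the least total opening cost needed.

The greedy cost-per-new-zone heuristic would pick J, U, and S for 13, but a cheaper cover exists.
Choose J and S: together they cover East, Midtown, Campus, Central — every zone.
Total opening cost: 4 + 6 = 10.
No cover costs less than 10.

10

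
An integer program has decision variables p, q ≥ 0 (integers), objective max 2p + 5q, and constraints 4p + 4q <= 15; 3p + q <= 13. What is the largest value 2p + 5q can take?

15

(p,q)=(0,3): 4·0+4·3=12≤15, 3·0+1·3=3≤13, objective 15.
(p,q)=(1,2): 4·1+4·2=12≤15, 3·1+1·2=5≤13, objective 12.
(p,q)=(0,2): 4·0+4·2=8≤15, 3·0+1·2=2≤13, objective 10.
No feasible integer point exceeds 15.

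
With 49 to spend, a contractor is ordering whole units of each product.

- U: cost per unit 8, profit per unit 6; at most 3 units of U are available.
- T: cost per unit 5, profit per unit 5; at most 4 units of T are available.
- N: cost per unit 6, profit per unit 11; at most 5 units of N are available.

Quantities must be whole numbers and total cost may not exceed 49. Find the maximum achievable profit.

71

This is a bounded integer knapsack.
Take 1×U, 2×T, and 5×N: cost 48 ≤ 49, profit 1·6 + 2·5 + 5·11 = 71.
N has the best ratio (11/6) and is taken to its limit of 5; remaining capacity is filled optimally with the others.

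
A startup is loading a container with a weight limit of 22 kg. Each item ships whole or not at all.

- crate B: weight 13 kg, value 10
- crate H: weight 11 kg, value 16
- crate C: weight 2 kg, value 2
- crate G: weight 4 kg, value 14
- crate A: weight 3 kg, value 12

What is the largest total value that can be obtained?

Allowing fractional choices, the relaxed optimum would be about 45.5, but items are indivisible.
crate H + crate G + crate A: weight 11 + 4 + 3 = 18 ≤ 22, value 16 + 14 + 12 = 42.
crate H + crate C + crate G + crate A: weight 11 + 2 + 4 + 3 = 20 ≤ 22, value 16 + 2 + 14 + 12 = 44.
crate B + crate C + crate G + crate A: weight 13 + 2 + 4 + 3 = 22 ≤ 22, value 10 + 2 + 14 + 12 = 38.
Best is crate H, crate C, crate G, and crate A with total value 44.

44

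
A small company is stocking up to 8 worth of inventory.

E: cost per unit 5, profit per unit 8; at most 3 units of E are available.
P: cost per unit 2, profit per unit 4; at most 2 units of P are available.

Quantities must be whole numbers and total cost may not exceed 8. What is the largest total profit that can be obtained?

12

1×E and 1×P: cost 7 ≤ 8, profit 1·8 + 1·4 = 12.
2×P: cost 4 ≤ 8, profit 2·4 = 8.
Best is 12.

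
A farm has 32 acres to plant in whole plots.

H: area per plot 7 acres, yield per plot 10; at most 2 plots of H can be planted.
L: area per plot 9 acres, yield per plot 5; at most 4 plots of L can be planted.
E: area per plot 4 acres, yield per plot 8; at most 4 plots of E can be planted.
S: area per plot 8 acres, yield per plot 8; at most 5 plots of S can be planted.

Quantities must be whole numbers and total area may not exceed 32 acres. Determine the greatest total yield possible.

This is a bounded integer knapsack.
1×H, 4×E, and 1×S: area 31 ≤ 32, yield 1·10 + 4·8 + 1·8 = 50.
2×H and 4×E: area 30 ≤ 32, yield 2·10 + 4·8 = 52.
Best is 52.

52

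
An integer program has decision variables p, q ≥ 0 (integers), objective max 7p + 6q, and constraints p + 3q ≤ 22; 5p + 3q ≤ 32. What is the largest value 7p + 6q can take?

(p,q)=(4,4) is feasible, giving 52.
(p,q)=(3,5) is feasible, giving 51.
(p,q)=(2,6) is feasible, giving 50.
Maximum is 52 at (p,q)=(4,4).

52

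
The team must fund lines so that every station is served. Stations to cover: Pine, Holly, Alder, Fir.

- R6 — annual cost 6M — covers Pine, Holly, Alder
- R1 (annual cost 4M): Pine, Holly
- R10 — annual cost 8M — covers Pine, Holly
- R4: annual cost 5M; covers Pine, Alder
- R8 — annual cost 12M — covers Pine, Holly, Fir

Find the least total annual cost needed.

17

This is a weighted set-cover instance.
Choose R4 and R8: together they cover Pine, Holly, Alder, Fir — every station.
Total annual cost: 5 + 12 = 17.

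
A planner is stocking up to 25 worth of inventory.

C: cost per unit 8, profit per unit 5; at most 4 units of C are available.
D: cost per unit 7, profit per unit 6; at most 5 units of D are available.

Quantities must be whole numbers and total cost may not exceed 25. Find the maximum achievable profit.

18

D has the best ratio (6/7); taking only D gives at most 3×6 = 18 (stopped by the cost limit).
Optimal: 3×D: cost 21 ≤ 25, profit 3·6 = 18.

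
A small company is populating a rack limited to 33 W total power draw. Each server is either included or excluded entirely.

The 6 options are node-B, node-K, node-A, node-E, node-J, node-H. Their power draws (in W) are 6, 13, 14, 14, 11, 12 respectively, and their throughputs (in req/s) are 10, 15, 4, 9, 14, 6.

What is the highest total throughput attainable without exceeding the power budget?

39

Allowing fractional choices, the relaxed optimum would be about 40.9, but servers are indivisible.
node-B + node-E + node-J: power draw 6 + 14 + 11 = 31 ≤ 33, throughput 10 + 9 + 14 = 33.
node-B + node-K + node-J: power draw 6 + 13 + 11 = 30 ≤ 33, throughput 10 + 15 + 14 = 39.
node-B + node-K + node-E: power draw 6 + 13 + 14 = 33 ≤ 33, throughput 10 + 15 + 9 = 34.
Best is node-B, node-K, and node-J with total throughput 39.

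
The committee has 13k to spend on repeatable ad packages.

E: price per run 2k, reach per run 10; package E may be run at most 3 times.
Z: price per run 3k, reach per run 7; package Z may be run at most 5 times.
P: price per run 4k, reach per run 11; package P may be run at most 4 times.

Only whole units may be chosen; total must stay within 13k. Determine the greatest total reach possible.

48

This is a bounded integer knapsack.
E has the best ratio (10/2); taking only E gives at most 3×10 = 30 (stopped by the supply cap of 3).
Mixing does better — 3×E, 1×Z, and 1×P: price 13 ≤ 13, reach 3·10 + 1·7 + 1·11 = 48.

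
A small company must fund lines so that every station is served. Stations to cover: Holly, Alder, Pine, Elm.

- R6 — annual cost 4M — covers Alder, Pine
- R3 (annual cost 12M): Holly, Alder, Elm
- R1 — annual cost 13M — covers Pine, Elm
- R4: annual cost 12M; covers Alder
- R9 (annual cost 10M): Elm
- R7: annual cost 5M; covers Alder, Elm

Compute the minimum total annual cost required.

16

The greedy cost-per-new-station heuristic would pick R6, R7, and R3 for 21, but a cheaper cover exists.
Choose R6 and R3: together they cover Holly, Alder, Pine, Elm — every station.
Total annual cost: 4 + 12 = 16.
No cover costs less than 16.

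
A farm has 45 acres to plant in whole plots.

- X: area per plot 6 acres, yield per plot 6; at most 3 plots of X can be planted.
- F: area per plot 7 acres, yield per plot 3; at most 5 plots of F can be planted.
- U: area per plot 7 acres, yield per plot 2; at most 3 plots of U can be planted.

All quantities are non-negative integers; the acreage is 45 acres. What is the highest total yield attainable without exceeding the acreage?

27

This is a bounded integer knapsack.
3×X, 2×F, and 1×U: area 39 ≤ 45, yield 3·6 + 2·3 + 1·2 = 26.
3×X and 3×F: area 39 ≤ 45, yield 3·6 + 3·3 = 27.
Best is 27.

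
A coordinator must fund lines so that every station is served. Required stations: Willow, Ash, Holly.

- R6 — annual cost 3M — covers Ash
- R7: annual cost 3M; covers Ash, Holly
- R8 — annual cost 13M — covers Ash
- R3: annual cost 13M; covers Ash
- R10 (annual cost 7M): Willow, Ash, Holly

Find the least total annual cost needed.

7

This is an integer covering problem.
The greedy cost-per-new-station heuristic would pick R7 and R10 for 10, but a cheaper cover exists.
R10 alone covers Willow, Ash, Holly — every station.
Total annual cost: 7.
No cover costs less than 7.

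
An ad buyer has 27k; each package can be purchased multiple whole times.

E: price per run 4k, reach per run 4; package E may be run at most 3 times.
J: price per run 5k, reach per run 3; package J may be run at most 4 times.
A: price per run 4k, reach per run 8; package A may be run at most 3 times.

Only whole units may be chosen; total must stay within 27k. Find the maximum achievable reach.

This is a bounded integer knapsack.
Take 3×E and 3×A: price 24 ≤ 27, reach 3·4 + 3·8 = 36.
A has the best ratio (8/4) and is taken to its limit of 3; remaining capacity is filled optimally with the others.

36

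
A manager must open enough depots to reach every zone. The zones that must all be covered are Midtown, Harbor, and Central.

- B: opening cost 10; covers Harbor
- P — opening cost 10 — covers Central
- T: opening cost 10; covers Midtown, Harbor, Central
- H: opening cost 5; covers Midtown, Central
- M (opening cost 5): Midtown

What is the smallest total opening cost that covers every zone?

This is an integer covering problem.
The greedy cost-per-new-zone heuristic would pick H and B for 15, but a cheaper cover exists.
T alone covers Midtown, Harbor, Central — every zone.
Total opening cost: 10.
No cover costs less than 10.

10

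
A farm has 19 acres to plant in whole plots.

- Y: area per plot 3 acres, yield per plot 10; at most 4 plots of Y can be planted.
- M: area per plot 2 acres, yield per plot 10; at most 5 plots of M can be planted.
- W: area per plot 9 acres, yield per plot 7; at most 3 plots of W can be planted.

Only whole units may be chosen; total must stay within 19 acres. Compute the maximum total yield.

80

3×Y and 5×M: area 19 ≤ 19, yield 3·10 + 5·10 = 80.
2×Y and 5×M: area 16 ≤ 19, yield 2·10 + 5·10 = 70.
Best is 80.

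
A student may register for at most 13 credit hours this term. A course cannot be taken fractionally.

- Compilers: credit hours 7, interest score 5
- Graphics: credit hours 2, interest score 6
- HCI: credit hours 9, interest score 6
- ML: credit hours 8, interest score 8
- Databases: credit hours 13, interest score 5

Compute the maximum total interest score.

14

Allowing fractional choices, the relaxed optimum would be about 16.1, but courses are indivisible.
Graphics + ML: credit hours 2 + 8 = 10 ≤ 13, interest score 6 + 8 = 14.
Graphics + HCI: credit hours 2 + 9 = 11 ≤ 13, interest score 6 + 6 = 12.
Compilers + Graphics: credit hours 7 + 2 = 9 ≤ 13, interest score 5 + 6 = 11.
Best is Graphics and ML with total interest score 14.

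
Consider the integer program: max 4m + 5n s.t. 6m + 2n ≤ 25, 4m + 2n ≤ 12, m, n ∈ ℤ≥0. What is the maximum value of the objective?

30

(m,n)=(0,6): 6·0+2·6=12≤25, 4·0+2·6=12≤12, objective 30.
(m,n)=(0,5): 6·0+2·5=10≤25, 4·0+2·5=10≤12, objective 25.
Maximum is 30 at (m,n)=(0,6).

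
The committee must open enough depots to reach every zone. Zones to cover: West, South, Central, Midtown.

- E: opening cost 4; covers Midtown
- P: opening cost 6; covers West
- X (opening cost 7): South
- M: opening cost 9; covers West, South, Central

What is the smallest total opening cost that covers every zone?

13

Choose E and M: together they cover West, South, Central, Midtown — every zone.
Total opening cost: 4 + 9 = 13.
No cover costs less than 13.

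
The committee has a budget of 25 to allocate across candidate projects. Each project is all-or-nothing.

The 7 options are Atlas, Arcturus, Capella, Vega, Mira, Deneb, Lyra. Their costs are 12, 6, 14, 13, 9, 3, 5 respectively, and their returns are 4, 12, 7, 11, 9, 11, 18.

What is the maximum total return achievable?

This is a 0-1 knapsack instance.
Allowing fractional choices, the relaxed optimum would be about 51.7, but projects are indivisible.
Arcturus + Mira + Deneb + Lyra: cost 6 + 9 + 3 + 5 = 23 ≤ 25, return 12 + 9 + 11 + 18 = 50.
Arcturus + Deneb + Lyra: cost 6 + 3 + 5 = 14 ≤ 25, return 12 + 11 + 18 = 41.
Arcturus + Vega + Lyra: cost 6 + 13 + 5 = 24 ≤ 25, return 12 + 11 + 18 = 41.
Best is Arcturus, Mira, Deneb, and Lyra with total return 50.

50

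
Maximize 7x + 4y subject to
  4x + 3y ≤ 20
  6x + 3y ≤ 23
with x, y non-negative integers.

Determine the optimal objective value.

27

(x,y)=(1,5) is feasible, giving 27.
(x,y)=(2,3) is feasible, giving 26.
(x,y)=(0,6) is feasible, giving 24.
The best lattice point is (1,5), giving 27.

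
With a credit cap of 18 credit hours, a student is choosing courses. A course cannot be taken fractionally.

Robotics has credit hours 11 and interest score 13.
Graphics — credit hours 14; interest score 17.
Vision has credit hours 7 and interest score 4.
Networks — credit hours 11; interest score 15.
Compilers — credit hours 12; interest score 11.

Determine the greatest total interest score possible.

This is a 0-1 knapsack instance.
Graphics: credit hours 14 ≤ 18, interest score 17.
Vision + Networks: credit hours 7 + 11 = 18 ≤ 18, interest score 4 + 15 = 19.
Best is Vision and Networks with total interest score 19.

19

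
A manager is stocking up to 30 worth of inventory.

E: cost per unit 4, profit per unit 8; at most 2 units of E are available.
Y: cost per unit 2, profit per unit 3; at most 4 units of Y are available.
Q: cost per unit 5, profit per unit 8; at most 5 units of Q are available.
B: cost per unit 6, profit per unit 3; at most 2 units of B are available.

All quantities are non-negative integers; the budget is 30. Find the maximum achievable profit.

Take 2×E, 1×Y, and 4×Q: cost 30 ≤ 30, profit 2·8 + 1·3 + 4·8 = 51.
E has the best ratio (8/4) and is taken to its limit of 2; remaining capacity is filled optimally with the others.

51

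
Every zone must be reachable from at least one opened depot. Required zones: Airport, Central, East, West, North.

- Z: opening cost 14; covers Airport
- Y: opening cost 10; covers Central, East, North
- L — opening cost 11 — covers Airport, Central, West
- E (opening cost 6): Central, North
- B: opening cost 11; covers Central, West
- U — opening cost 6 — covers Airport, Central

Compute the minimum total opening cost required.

21

Choose Y and L: together they cover Airport, Central, East, West, North — every zone.
Total opening cost: 10 + 11 = 21.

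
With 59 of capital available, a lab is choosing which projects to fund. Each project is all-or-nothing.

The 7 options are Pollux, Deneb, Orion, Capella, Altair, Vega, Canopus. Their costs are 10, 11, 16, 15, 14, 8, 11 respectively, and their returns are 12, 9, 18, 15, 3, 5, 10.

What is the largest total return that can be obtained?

This is a 0-1 knapsack instance.
Allowing fractional choices, the relaxed optimum would be about 60.7, but projects are indivisible.
Pollux + Orion + Capella + Canopus: cost 10 + 16 + 15 + 11 = 52 ≤ 59, return 12 + 18 + 15 + 10 = 55.
Pollux + Deneb + Orion + Vega + Canopus: cost 10 + 11 + 16 + 8 + 11 = 56 ≤ 59, return 12 + 9 + 18 + 5 + 10 = 54.
Pollux + Deneb + Orion + Capella: cost 10 + 11 + 16 + 15 = 52 ≤ 59, return 12 + 9 + 18 + 15 = 54.
Best is Pollux, Orion, Capella, and Canopus with total return 55.

55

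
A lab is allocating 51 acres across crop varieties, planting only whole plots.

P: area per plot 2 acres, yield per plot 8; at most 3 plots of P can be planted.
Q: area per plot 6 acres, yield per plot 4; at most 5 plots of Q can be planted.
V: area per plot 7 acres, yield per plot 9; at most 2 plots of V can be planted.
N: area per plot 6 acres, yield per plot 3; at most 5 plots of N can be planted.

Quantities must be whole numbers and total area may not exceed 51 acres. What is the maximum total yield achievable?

Take 3×P, 5×Q, and 2×V: area 50 ≤ 51, yield 3·8 + 5·4 + 2·9 = 62.
P has the best ratio (8/2) and is taken to its limit of 3; remaining capacity is filled optimally with the others.

62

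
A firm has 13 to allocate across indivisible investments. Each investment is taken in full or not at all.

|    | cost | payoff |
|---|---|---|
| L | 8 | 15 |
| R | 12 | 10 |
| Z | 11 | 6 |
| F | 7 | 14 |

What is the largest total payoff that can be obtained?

15

Take L: cost 8 ≤ 13, payoff 15.
No other feasible combination does better.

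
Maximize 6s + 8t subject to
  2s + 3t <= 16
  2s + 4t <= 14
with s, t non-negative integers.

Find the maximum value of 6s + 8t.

42

(s,t)=(7,0) is feasible, giving 42.
(s,t)=(6,0) is feasible, giving 36.
No feasible integer point exceeds 42.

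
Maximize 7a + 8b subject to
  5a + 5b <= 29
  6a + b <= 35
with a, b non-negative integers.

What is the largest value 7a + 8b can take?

40

The continuous relaxation peaks at (0, 5.8) with value 46.40; rounding to a feasible lattice point costs some objective.
(a,b)=(0,5): 5·0+5·5=25≤29, 6·0+1·5=5≤35, objective 40.
(a,b)=(1,4): 5·1+5·4=25≤29, 6·1+1·4=10≤35, objective 39.
No feasible integer point exceeds 40.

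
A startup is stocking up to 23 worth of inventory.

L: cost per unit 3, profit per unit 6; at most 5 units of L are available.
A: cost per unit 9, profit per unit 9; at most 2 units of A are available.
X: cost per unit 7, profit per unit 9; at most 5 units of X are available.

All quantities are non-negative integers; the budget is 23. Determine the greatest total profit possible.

39

L has the best ratio (6/3); taking only L gives at most 5×6 = 30 (stopped by the supply cap of 5).
Mixing does better — 5×L and 1×X: cost 22 ≤ 23, profit 5·6 + 1·9 = 39.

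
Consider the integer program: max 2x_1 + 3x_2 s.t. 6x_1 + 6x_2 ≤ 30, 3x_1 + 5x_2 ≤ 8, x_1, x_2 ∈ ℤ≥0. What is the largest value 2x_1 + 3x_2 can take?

(x_1,x_2)=(1,1): 6·1+6·1=12≤30, 3·1+5·1=8≤8, objective 5.
(x_1,x_2)=(2,0): 6·2+6·0=12≤30, 3·2+5·0=6≤8, objective 4.
(x_1,x_2)=(0,1): 6·0+6·1=6≤30, 3·0+5·1=5≤8, objective 3.
(x_1,x_2)=(1,0): 6·1+6·0=6≤30, 3·1+5·0=3≤8, objective 2.
The best lattice point is (1,1), giving 5.

5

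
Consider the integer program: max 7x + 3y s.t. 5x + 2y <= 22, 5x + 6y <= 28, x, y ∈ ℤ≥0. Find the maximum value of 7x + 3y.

31

Relaxing integrality, the LP optimum is 31.10 at (x,y) = (3.8, 1.5), which is not an integer point.
(x,y)=(4,1): 5·4+2·1=22≤22, 5·4+6·1=26≤28, objective 31.
(x,y)=(4,0): 5·4+2·0=20≤22, 5·4+6·0=20≤28, objective 28.
(x,y)=(3,2): 5·3+2·2=19≤22, 5·3+6·2=27≤28, objective 27.
The best lattice point is (4,1), giving 31.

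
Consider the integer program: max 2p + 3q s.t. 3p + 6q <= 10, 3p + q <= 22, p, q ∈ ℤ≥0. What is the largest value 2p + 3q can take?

6

The continuous relaxation peaks at (3.33, 0) with value 6.67; rounding to a feasible lattice point costs some objective.
(p,q)=(3,0): 3·3+6·0=9≤10, 3·3+1·0=9≤22, objective 6.
(p,q)=(2,0): 3·2+6·0=6≤10, 3·2+1·0=6≤22, objective 4.
The best lattice point is (3,0), giving 6.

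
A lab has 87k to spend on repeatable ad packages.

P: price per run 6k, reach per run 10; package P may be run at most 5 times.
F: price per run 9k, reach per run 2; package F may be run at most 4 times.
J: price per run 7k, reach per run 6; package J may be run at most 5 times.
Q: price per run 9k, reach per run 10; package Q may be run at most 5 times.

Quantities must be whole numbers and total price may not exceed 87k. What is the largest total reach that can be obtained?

P has the best ratio (10/6); taking only P gives at most 5×10 = 50 (stopped by the supply cap of 5).
Mixing does better — 5×P, 3×J, and 4×Q: price 87 ≤ 87, reach 5·10 + 3·6 + 4·10 = 108.

108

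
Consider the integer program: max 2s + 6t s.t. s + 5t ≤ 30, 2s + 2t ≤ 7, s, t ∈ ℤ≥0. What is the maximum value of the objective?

18

Relaxing integrality, the LP optimum is 21.00 at (s,t) = (0, 3.5), which is not an integer point.
(s,t)=(0,3): 1·0+5·3=15≤30, 2·0+2·3=6≤7, objective 18.
(s,t)=(1,2): 1·1+5·2=11≤30, 2·1+2·2=6≤7, objective 14.
The best lattice point is (0,3), giving 18.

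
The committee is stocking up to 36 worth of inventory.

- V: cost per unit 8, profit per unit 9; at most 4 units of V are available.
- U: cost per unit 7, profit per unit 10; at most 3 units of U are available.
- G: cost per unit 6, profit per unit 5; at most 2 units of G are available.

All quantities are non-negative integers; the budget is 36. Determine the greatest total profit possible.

44

1×V, 3×U, and 1×G: cost 35 ≤ 36, profit 1·9 + 3·10 + 1·5 = 44.
2×V, 2×U, and 1×G: cost 36 ≤ 36, profit 2·9 + 2·10 + 1·5 = 43.
Best is 44.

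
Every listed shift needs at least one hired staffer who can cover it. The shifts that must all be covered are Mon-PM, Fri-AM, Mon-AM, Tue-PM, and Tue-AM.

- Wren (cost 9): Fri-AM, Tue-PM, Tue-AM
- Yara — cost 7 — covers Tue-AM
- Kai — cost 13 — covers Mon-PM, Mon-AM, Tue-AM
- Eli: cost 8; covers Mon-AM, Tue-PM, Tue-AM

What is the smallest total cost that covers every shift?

22

The greedy cost-per-new-shift heuristic would pick Eli, Wren, and Kai for 30, but a cheaper cover exists.
Choose Wren and Kai: together they cover Mon-PM, Fri-AM, Mon-AM, Tue-PM, Tue-AM — every shift.
Total cost: 9 + 13 = 22.
No cover costs less than 22.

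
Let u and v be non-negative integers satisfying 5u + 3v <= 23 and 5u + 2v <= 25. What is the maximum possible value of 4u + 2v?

(u,v)=(4,1) is feasible, giving 18.
(u,v)=(4,0) is feasible, giving 16.
(u,v)=(3,2) is feasible, giving 16.
Maximum is 18 at (u,v)=(4,1).

18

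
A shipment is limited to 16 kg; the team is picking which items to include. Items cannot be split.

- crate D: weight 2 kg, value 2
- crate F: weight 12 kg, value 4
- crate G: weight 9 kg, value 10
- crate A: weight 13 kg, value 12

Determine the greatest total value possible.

Take crate D and crate A: weight 2 + 13 = 15 ≤ 16, value 2 + 12 = 14.
No other feasible combination does better.

14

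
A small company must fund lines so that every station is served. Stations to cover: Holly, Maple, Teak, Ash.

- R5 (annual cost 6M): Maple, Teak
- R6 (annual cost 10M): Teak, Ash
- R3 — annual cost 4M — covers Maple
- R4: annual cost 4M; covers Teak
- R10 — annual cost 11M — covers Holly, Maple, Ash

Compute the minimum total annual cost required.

This is an integer covering problem.
The greedy cost-per-new-station heuristic would pick R5 and R10 for 17, but a cheaper cover exists.
Choose R4 and R10: together they cover Holly, Maple, Teak, Ash — every station.
Total annual cost: 4 + 11 = 15.
No cover costs less than 15.

15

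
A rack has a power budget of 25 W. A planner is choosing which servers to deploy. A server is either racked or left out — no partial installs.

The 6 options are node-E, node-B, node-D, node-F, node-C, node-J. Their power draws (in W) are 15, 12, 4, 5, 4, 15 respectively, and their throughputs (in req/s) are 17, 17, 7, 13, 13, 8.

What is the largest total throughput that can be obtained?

Take node-B, node-D, node-F, and node-C: power draw 12 + 4 + 5 + 4 = 25 ≤ 25, throughput 17 + 7 + 13 + 13 = 50.
No other feasible combination does better.

50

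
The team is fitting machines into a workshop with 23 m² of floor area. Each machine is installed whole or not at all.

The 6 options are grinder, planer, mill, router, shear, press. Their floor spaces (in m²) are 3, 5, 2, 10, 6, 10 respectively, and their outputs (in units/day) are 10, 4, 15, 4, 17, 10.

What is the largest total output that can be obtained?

52

grinder + planer + mill + shear: floor space 3 + 5 + 2 + 6 = 16 ≤ 23, output 10 + 4 + 15 + 17 = 46.
grinder + mill + shear + press: floor space 3 + 2 + 6 + 10 = 21 ≤ 23, output 10 + 15 + 17 + 10 = 52.
Best is grinder, mill, shear, and press with total output 52.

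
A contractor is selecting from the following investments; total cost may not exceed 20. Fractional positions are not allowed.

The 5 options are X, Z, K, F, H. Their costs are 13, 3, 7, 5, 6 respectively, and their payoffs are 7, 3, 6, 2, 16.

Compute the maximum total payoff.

This is an integer program with binary decision variables.
K + F + H: cost 7 + 5 + 6 = 18 ≤ 20, payoff 6 + 2 + 16 = 24.
Z + K + H: cost 3 + 7 + 6 = 16 ≤ 20, payoff 3 + 6 + 16 = 25.
Best is Z, K, and H with total payoff 25.

25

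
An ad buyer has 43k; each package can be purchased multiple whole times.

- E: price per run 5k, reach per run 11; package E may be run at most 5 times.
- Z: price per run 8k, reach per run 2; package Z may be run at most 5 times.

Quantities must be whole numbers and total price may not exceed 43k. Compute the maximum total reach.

5×E and 2×Z: price 41 ≤ 43, reach 5·11 + 2·2 = 59.
5×E and 1×Z: price 33 ≤ 43, reach 5·11 + 1·2 = 57.
Best is 59.

59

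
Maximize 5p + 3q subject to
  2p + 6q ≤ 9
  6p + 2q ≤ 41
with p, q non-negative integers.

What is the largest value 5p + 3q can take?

20

(p,q)=(4,0): 2·4+6·0=8≤9, 6·4+2·0=24≤41, objective 20.
(p,q)=(3,0): 2·3+6·0=6≤9, 6·3+2·0=18≤41, objective 15.
No feasible integer point exceeds 20.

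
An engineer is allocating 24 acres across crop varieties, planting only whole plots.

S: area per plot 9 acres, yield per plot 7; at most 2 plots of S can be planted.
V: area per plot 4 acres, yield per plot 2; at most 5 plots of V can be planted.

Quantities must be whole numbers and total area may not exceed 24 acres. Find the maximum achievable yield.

16

2×S: area 18 ≤ 24, yield 2·7 = 14.
2×S and 1×V: area 22 ≤ 24, yield 2·7 + 1·2 = 16.
Best is 16.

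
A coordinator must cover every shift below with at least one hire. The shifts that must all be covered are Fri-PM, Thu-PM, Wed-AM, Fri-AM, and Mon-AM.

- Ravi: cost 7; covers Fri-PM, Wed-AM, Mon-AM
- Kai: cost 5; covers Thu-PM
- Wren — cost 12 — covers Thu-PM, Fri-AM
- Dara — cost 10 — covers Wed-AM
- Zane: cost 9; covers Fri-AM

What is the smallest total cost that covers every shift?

The greedy cost-per-new-shift heuristic would pick Ravi, Kai, and Zane for 21, but a cheaper cover exists.
Choose Ravi and Wren: together they cover Fri-PM, Thu-PM, Wed-AM, Fri-AM, Mon-AM — every shift.
Total cost: 7 + 12 = 19.
No cover costs less than 19.

19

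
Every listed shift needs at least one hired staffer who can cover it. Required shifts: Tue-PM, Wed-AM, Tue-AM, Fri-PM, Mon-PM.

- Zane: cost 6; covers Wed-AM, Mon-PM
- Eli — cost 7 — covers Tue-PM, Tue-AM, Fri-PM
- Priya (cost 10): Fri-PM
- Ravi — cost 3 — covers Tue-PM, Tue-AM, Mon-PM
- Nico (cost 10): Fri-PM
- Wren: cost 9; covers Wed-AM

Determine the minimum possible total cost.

13

The greedy cost-per-new-shift heuristic would pick Ravi, Zane, and Eli for 16, but a cheaper cover exists.
Choose Zane and Eli: together they cover Tue-PM, Wed-AM, Tue-AM, Fri-PM, Mon-PM — every shift.
Total cost: 6 + 7 = 13.
No cover costs less than 13.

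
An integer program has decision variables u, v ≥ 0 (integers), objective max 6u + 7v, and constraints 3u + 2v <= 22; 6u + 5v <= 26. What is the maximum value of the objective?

35

The continuous relaxation peaks at (0, 5.2) with value 36.40; rounding to a feasible lattice point costs some objective.
(u,v)=(0,5): 3·0+2·5=10≤22, 6·0+5·5=25≤26, objective 35.
(u,v)=(1,4): 3·1+2·4=11≤22, 6·1+5·4=26≤26, objective 34.
The best lattice point is (0,5), giving 35.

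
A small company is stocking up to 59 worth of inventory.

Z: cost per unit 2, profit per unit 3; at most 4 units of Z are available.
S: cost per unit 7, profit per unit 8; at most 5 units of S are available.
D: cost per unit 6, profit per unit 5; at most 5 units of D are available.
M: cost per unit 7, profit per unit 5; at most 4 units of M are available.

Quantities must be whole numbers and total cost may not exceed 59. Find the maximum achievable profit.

64

Take 3×Z, 5×S, and 3×D: cost 59 ≤ 59, profit 3·3 + 5·8 + 3·5 = 64.
No other integer combination yields more.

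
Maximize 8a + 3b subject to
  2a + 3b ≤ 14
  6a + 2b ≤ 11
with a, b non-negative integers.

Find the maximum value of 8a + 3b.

14

Relaxing integrality, the LP optimum is 16.14 at (a,b) = (0.357, 4.43), which is not an integer point.
(a,b)=(1,2): 2·1+3·2=8≤14, 6·1+2·2=10≤11, objective 14.
(a,b)=(0,4): 2·0+3·4=12≤14, 6·0+2·4=8≤11, objective 12.
No feasible integer point exceeds 14.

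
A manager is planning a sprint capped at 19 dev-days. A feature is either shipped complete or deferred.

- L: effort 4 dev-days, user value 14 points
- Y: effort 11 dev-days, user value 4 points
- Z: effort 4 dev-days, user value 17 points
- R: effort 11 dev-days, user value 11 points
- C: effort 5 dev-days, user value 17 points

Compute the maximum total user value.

This is a 0-1 knapsack instance.
Allowing fractional choices, the relaxed optimum would be about 54.0, but features are indivisible.
L + Z + C: effort 4 + 4 + 5 = 13 ≤ 19, user value 14 + 17 + 17 = 48.
L + Z + R: effort 4 + 4 + 11 = 19 ≤ 19, user value 14 + 17 + 11 = 42.
Best is L, Z, and C with total user value 48.

48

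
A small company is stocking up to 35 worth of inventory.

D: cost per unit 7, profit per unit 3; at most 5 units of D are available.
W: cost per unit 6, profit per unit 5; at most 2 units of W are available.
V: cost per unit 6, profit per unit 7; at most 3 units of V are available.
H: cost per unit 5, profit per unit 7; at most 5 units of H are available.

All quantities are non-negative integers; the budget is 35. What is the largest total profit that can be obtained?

42

2×V and 4×H: cost 32 ≤ 35, profit 2·7 + 4·7 = 42.
1×V and 5×H: cost 31 ≤ 35, profit 1·7 + 5·7 = 42.
Best is 42.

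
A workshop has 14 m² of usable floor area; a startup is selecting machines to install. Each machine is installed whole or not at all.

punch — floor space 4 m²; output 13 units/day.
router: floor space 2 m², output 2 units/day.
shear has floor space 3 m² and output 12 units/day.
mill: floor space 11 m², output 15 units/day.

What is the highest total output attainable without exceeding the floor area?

27

Take punch, router, and shear: floor space 4 + 2 + 3 = 9 ≤ 14, output 13 + 2 + 12 = 27.
No feasible combination exceeds this.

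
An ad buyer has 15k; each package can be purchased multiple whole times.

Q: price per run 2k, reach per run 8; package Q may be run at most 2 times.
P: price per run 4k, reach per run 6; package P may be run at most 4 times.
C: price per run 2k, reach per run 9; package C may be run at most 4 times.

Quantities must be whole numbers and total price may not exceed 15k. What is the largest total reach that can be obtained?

52

This is a bounded integer knapsack.
C has the best ratio (9/2); taking only C gives at most 4×9 = 36 (stopped by the supply cap of 4).
Mixing does better — 2×Q and 4×C: price 12 ≤ 15, reach 2·8 + 4·9 = 52.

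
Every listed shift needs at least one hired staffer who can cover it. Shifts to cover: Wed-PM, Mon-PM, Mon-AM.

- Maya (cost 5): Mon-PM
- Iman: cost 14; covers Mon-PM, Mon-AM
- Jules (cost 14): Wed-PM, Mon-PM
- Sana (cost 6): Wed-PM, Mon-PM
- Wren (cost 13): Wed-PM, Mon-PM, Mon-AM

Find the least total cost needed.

This is an integer covering problem.
The greedy cost-per-new-shift heuristic would pick Sana and Wren for 19, but a cheaper cover exists.
Wren alone covers Wed-PM, Mon-PM, Mon-AM — every shift.
Total cost: 13.
No cover costs less than 13.

13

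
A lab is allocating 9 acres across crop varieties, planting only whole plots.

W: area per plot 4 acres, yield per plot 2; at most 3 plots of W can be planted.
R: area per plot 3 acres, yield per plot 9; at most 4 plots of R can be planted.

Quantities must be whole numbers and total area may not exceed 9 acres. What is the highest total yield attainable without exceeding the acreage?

27

3×R: area 9 ≤ 9, yield 3·9 = 27.
2×R: area 6 ≤ 9, yield 2·9 = 18.
Best is 27.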